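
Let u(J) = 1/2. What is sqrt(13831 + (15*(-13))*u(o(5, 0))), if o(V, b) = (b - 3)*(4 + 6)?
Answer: 11*sqrt(454)/2 ≈ 117.19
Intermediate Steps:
o(V, b) = -30 + 10*b (o(V, b) = (-3 + b)*10 = -30 + 10*b)
u(J) = 1/2 (u(J) = 1*(1/2) = 1/2)
sqrt(13831 + (15*(-13))*u(o(5, 0))) = sqrt(13831 + (15*(-13))*(1/2)) = sqrt(13831 - 195*1/2) = sqrt(13831 - 195/2) = sqrt(27467/2) = 11*sqrt(454)/2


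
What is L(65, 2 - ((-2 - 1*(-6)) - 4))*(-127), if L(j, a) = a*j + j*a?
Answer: -33020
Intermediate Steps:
L(j, a) = 2*a*j (L(j, a) = a*j + a*j = 2*a*j)
L(65, 2 - ((-2 - 1*(-6)) - 4))*(-127) = (2*(2 - ((-2 - 1*(-6)) - 4))*65)*(-127) = (2*(2 - ((-2 + 6) - 4))*65)*(-127) = (2*(2 - (4 - 4))*65)*(-127) = (2*(2 - 1*0)*65)*(-127) = (2*(2 + 0)*65)*(-127) = (2*2*65)*(-127) = 260*(-127) = -33020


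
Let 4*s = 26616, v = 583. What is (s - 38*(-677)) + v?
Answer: 32963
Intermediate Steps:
s = 6654 (s = (¼)*26616 = 6654)
(s - 38*(-677)) + v = (6654 - 38*(-677)) + 583 = (6654 + 25726) + 583 = 32380 + 583 = 32963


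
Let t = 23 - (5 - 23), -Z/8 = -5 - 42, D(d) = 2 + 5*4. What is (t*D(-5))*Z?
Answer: 339152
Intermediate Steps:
D(d) = 22 (D(d) = 2 + 20 = 22)
Z = 376 (Z = -8*(-5 - 42) = -8*(-47) = 376)
t = 41 (t = 23 - 1*(-18) = 23 + 18 = 41)
(t*D(-5))*Z = (41*22)*376 = 902*376 = 339152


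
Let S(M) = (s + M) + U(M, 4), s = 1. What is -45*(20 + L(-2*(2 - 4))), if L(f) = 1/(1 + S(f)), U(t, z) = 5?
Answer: -9945/11 ≈ -904.09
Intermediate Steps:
S(M) = 6 + M (S(M) = (1 + M) + 5 = 6 + M)
L(f) = 1/(7 + f) (L(f) = 1/(1 + (6 + f)) = 1/(7 + f))
-45*(20 + L(-2*(2 - 4))) = -45*(20 + 1/(7 - 2*(2 - 4))) = -45*(20 + 1/(7 - 2*(-2))) = -45*(20 + 1/(7 + 4)) = -45*(20 + 1/11) = -45*221/11 = -9945/11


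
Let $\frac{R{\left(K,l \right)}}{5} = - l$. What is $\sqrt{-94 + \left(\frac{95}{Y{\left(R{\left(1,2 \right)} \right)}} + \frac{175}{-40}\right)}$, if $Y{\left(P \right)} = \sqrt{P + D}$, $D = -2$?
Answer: $\frac{\sqrt{-14166 - 2280 i \sqrt{3}}}{12} \approx 1.3695 - 10.013 i$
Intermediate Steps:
$R{\left(K,l \right)} = - 5 l$ ($R{\left(K,l \right)} = 5 \left(- l\right) = - 5 l$)
$Y{\left(P \right)} = \sqrt{-2 + P}$ ($Y{\left(P \right)} = \sqrt{P - 2} = \sqrt{-2 + P}$)
$\sqrt{-94 + \left(\frac{95}{Y{\left(R{\left(1,2 \right)} \right)}} + \frac{175}{-40}\right)} = \sqrt{-94 + \left(\frac{95}{\sqrt{-2 - 10}} + \frac{175}{-40}\right)} = \sqrt{-94 + \left(\frac{95}{\sqrt{-2 - 10}} + 175 \left(- \frac{1}{40}\right)\right)} = \sqrt{-94 - \left(\frac{35}{8} - \frac{95}{\sqrt{-12}}\right)} = \sqrt{-94 - \left(\frac{35}{8} - \frac{95}{2 i \sqrt{3}}\right)} = \sqrt{-94 - \left(\frac{35}{8} - 95 \left(- \frac{i \sqrt{3}}{6}\right)\right)} = \sqrt{-94 - \left(\frac{35}{8} + \frac{95 i \sqrt{3}}{6}\right)} = \sqrt{- \frac{787}{8} - \frac{95 i \sqrt{3}}{6}}$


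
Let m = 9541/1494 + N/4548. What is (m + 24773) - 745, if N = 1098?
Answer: 6804515534/283113 ≈ 24035.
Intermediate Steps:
m = 1876370/283113 (m = 9541/1494 + 1098/4548 = 9541*(1/1494) + 1098*(1/4548) = 9541/1494 + 183/758 = 1876370/283113 ≈ 6.6276)
(m + 24773) - 745 = (1876370/283113 + 24773) - 745 = 7015434719/283113 - 745 = 6804515534/283113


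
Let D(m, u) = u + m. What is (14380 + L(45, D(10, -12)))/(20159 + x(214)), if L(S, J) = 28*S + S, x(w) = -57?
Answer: 15685/20102 ≈ 0.78027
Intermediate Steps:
D(m, u) = m + u
L(S, J) = 29*S
(14380 + L(45, D(10, -12)))/(20159 + x(214)) = (14380 + 29*45)/(20159 - 57) = (14380 + 1305)/20102 = 15685*(1/20102) = 15685/20102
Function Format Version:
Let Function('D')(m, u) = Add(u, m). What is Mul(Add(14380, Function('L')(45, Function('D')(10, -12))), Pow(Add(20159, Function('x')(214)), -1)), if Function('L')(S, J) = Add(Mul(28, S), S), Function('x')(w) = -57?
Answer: Rational(15685, 20102) ≈ 0.78027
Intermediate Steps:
Function('D')(m, u) = Add(m, u)
Function('L')(S, J) = Mul(29, S)
Mul(Add(14380, Function('L')(45, Function('D')(10, -12))), Pow(Add(20159, Function('x')(214)), -1)) = Mul(Add(14380, Mul(29, 45)), Pow(Add(20159, -57), -1)) = Mul(Add(14380, 1305), Pow(20102, -1)) = Mul(15685, Rational(1, 20102)) = Rational(15685, 20102)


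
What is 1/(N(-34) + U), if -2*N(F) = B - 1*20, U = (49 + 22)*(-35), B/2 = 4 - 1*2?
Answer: -1/2477 ≈ -0.00040371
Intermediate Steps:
B = 4 (B = 2*(4 - 1*2) = 2*(4 - 2) = 2*2 = 4)
U = -2485 (U = 71*(-35) = -2485)
N(F) = 8 (N(F) = -(4 - 1*20)/2 = -(4 - 20)/2 = -½*(-16) = 8)
1/(N(-34) + U) = 1/(8 - 2485) = 1/(-2477) = -1/2477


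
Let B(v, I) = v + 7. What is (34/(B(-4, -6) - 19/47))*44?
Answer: 35156/61 ≈ 576.33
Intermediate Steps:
B(v, I) = 7 + v
(34/(B(-4, -6) - 19/47))*44 = (34/((7 - 4) - 19/47))*44 = (34/(3 - 19*1/47))*44 = (34/(3 - 19/47))*44 = (34/(122/47))*44 = ((47/122)*34)*44 = (799/61)*44 = 35156/61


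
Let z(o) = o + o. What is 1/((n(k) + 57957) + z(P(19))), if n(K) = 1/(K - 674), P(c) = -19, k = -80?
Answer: 754/43670925 ≈ 1.7265e-5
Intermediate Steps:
n(K) = 1/(-674 + K)
z(o) = 2*o
1/((n(k) + 57957) + z(P(19))) = 1/((1/(-674 - 80) + 57957) + 2*(-19)) = 1/((1/(-754) + 57957) - 38) = 1/((-1/754 + 57957) - 38) = 1/(43699577/754 - 38) = 1/(43670925/754) = 754/43670925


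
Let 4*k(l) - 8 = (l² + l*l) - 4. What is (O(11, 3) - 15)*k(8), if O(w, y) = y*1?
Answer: -396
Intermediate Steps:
O(w, y) = y
k(l) = 1 + l²/2 (k(l) = 2 + ((l² + l*l) - 4)/4 = 2 + ((l² + l²) - 4)/4 = 2 + (2*l² - 4)/4 = 2 + (-4 + 2*l²)/4 = 2 + (-1 + l²/2) = 1 + l²/2)
(O(11, 3) - 15)*k(8) = (3 - 15)*(1 + (½)*8²) = -12*(1 + (½)*64) = -12*(1 + 32) = -12*33 = -396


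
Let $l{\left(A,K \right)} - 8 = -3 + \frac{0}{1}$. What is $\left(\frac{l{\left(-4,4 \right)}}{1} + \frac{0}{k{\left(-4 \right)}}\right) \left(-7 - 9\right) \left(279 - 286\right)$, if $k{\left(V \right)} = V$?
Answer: $560$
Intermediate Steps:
$l{\left(A,K \right)} = 5$ ($l{\left(A,K \right)} = 8 - \left(3 + \frac{0}{1}\right) = 8 + \left(-3 + 0 \cdot 1\right) = 8 + \left(-3 + 0\right) = 8 - 3 = 5$)
$\left(\frac{l{\left(-4,4 \right)}}{1} + \frac{0}{k{\left(-4 \right)}}\right) \left(-7 - 9\right) \left(279 - 286\right) = \left(\frac{5}{1} + \frac{0}{-4}\right) \left(-7 - 9\right) \left(279 - 286\right) = \left(5 \cdot 1 + 0 \left(- \frac{1}{4}\right)\right) \left(-16\right) \left(-7\right) = \left(5 + 0\right) \left(-16\right) \left(-7\right) = 5 \left(-16\right) \left(-7\right) = \left(-80\right) \left(-7\right) = 560$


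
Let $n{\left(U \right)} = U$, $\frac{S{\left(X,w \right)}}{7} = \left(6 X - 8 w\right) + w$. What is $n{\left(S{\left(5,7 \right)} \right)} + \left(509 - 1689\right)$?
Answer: $-1313$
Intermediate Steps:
$S{\left(X,w \right)} = - 49 w + 42 X$ ($S{\left(X,w \right)} = 7 \left(\left(6 X - 8 w\right) + w\right) = 7 \left(\left(- 8 w + 6 X\right) + w\right) = 7 \left(- 7 w + 6 X\right) = - 49 w + 42 X$)
$n{\left(S{\left(5,7 \right)} \right)} + \left(509 - 1689\right) = \left(\left(-49\right) 7 + 42 \cdot 5\right) + \left(509 - 1689\right) = \left(-343 + 210\right) - 1180 = -133 - 1180 = -1313$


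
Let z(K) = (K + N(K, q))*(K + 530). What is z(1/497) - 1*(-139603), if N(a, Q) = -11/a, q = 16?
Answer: -681230303851/247009 ≈ -2.7579e+6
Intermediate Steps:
z(K) = (530 + K)*(K - 11/K) (z(K) = (K - 11/K)*(K + 530) = (K - 11/K)*(530 + K) = (530 + K)*(K - 11/K))
z(1/497) - 1*(-139603) = (-11 + (1/497)² - 5830/(1/497) + 530/497) - 1*(-139603) = (-11 + (1/497)² - 5830/1/497 + 530*(1/497)) + 139603 = (-11 + 1/247009 - 5830*497 + 530/497) + 139603 = (-11 + 1/247009 - 2897510 + 530/497) + 139603 = -715713501278/247009 + 139603 = -681230303851/247009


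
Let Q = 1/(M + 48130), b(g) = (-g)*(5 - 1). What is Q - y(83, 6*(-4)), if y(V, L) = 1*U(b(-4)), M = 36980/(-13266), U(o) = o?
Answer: -5107638167/319227800 ≈ -16.000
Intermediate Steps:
b(g) = -4*g (b(g) = -g*4 = -4*g)
M = -18490/6633 (M = 36980*(-1/13266) = -18490/6633 ≈ -2.7876)
Q = 6633/319227800 (Q = 1/(-18490/6633 + 48130) = 1/(319227800/6633) = 6633/319227800 ≈ 2.0778e-5)
y(V, L) = 16 (y(V, L) = 1*(-4*(-4)) = 1*16 = 16)
Q - y(83, 6*(-4)) = 6633/319227800 - 1*16 = 6633/319227800 - 16 = -5107638167/319227800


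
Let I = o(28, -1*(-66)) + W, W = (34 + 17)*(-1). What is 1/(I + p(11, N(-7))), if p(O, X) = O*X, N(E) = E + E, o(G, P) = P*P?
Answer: 1/4151 ≈ 0.00024091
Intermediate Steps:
o(G, P) = P**2
W = -51 (W = 51*(-1) = -51)
N(E) = 2*E
I = 4305 (I = (-1*(-66))**2 - 51 = 66**2 - 51 = 4356 - 51 = 4305)
1/(I + p(11, N(-7))) = 1/(4305 + 11*(2*(-7))) = 1/(4305 + 11*(-14)) = 1/(4305 - 154) = 1/4151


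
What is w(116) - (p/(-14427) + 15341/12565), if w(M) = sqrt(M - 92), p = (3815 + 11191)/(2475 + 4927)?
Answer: -5571619696/4563943665 + 2*sqrt(6) ≈ 3.6782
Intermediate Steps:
p = 7503/3701 (p = 15006/7402 = 15006*(1/7402) = 7503/3701 ≈ 2.0273)
w(M) = sqrt(-92 + M)
w(116) - (p/(-14427) + 15341/12565) = sqrt(-92 + 116) - ((7503/3701)/(-14427) + 15341/12565) = sqrt(24) - ((7503/3701)*(-1/14427) + 15341*(1/12565)) = 2*sqrt(6) - (-2501/17798109 + 15341/12565) = 2*sqrt(6) - 1*5571619696/4563943665 = 2*sqrt(6) - 5571619696/4563943665 = -5571619696/4563943665 + 2*sqrt(6)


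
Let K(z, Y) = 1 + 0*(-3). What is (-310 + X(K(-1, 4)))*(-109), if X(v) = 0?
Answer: 33790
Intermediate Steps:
K(z, Y) = 1 (K(z, Y) = 1 + 0 = 1)
(-310 + X(K(-1, 4)))*(-109) = (-310 + 0)*(-109) = -310*(-109) = 33790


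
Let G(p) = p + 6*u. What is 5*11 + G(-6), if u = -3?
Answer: 31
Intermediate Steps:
G(p) = -18 + p (G(p) = p + 6*(-3) = p - 18 = -18 + p)
5*11 + G(-6) = 5*11 + (-18 - 6) = 55 - 24 = 31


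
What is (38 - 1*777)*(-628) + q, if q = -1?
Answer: 464091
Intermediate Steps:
(38 - 1*777)*(-628) + q = (38 - 1*777)*(-628) - 1 = (38 - 777)*(-628) - 1 = -739*(-628) - 1 = 464092 - 1 = 464091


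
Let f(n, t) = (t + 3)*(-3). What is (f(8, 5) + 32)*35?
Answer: 280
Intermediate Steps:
f(n, t) = -9 - 3*t (f(n, t) = (3 + t)*(-3) = -9 - 3*t)
(f(8, 5) + 32)*35 = ((-9 - 3*5) + 32)*35 = ((-9 - 15) + 32)*35 = (-24 + 32)*35 = 8*35 = 280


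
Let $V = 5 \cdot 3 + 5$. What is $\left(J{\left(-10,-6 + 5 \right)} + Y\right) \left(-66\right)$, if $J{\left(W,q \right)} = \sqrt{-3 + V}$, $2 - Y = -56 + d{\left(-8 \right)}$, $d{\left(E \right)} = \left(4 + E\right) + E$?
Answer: $-4620 - 66 \sqrt{17} \approx -4892.1$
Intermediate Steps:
$d{\left(E \right)} = 4 + 2 E$
$V = 20$ ($V = 15 + 5 = 20$)
$Y = 70$ ($Y = 2 - \left(-56 + \left(4 + 2 \left(-8\right)\right)\right) = 2 - \left(-56 + \left(4 - 16\right)\right) = 2 - \left(-56 - 12\right) = 2 - -68 = 2 + 68 = 70$)
$J{\left(W,q \right)} = \sqrt{17}$ ($J{\left(W,q \right)} = \sqrt{-3 + 20} = \sqrt{17}$)
$\left(J{\left(-10,-6 + 5 \right)} + Y\right) \left(-66\right) = \left(\sqrt{17} + 70\right) \left(-66\right) = \left(70 + \sqrt{17}\right) \left(-66\right) = -4620 - 66 \sqrt{17}$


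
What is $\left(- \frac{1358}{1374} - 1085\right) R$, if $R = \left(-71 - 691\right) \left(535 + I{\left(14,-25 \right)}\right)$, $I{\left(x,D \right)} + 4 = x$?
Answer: $\frac{103279023820}{229} \approx 4.51 \cdot 10^{8}$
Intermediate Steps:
$I{\left(x,D \right)} = -4 + x$
$R = -415290$ ($R = \left(-71 - 691\right) \left(535 + \left(-4 + 14\right)\right) = - 762 \left(535 + 10\right) = \left(-762\right) 545 = -415290$)
$\left(- \frac{1358}{1374} - 1085\right) R = \left(- \frac{1358}{1374} - 1085\right) \left(-415290\right) = \left(\left(-1358\right) \frac{1}{1374} - 1085\right) \left(-415290\right) = \left(- \frac{679}{687} - 1085\right) \left(-415290\right) = \left(- \frac{746074}{687}\right) \left(-415290\right) = \frac{103279023820}{229}$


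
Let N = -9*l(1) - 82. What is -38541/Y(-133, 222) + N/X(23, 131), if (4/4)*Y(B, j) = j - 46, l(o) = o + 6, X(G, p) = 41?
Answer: -1605701/7216 ≈ -222.52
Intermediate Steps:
l(o) = 6 + o
Y(B, j) = -46 + j (Y(B, j) = j - 46 = -46 + j)
N = -145 (N = -9*(6 + 1) - 82 = -9*7 - 82 = -63 - 82 = -145)
-38541/Y(-133, 222) + N/X(23, 131) = -38541/(-46 + 222) - 145/41 = -38541/176 - 145*1/41 = -38541*1/176 - 145/41 = -38541/176 - 145/41 = -1605701/7216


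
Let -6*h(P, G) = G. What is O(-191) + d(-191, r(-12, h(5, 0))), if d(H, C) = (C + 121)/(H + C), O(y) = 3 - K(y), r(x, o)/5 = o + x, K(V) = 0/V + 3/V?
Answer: 132925/47941 ≈ 2.7727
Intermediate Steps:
h(P, G) = -G/6
K(V) = 3/V (K(V) = 0 + 3/V = 3/V)
r(x, o) = 5*o + 5*x (r(x, o) = 5*(o + x) = 5*o + 5*x)
O(y) = 3 - 3/y
d(H, C) = (121 + C)/(C + H)
O(-191) + d(-191, r(-12, h(5, 0))) = (3 - 3/(-191)) + (121 + (5*(-⅙*0) + 5*(-12)))/((5*(-⅙*0) + 5*(-12)) - 191) = (3 - 3*(-1/191)) + (121 + (5*0 - 60))/((5*0 - 60) - 191) = (3 + 3/191) + (121 + (0 - 60))/((0 - 60) - 191) = 576/191 + (121 - 60)/(-60 - 191) = 576/191 + 61/(-251) = 576/191 - 1/251*61 = 576/191 - 61/251 = 132925/47941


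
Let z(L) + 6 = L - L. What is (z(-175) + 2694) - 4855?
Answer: -2167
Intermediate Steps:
z(L) = -6 (z(L) = -6 + (L - L) = -6 + 0 = -6)
(z(-175) + 2694) - 4855 = (-6 + 2694) - 4855 = 2688 - 4855 = -2167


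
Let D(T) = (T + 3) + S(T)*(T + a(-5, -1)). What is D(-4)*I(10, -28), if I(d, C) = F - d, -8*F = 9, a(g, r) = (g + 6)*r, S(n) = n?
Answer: -1691/8 ≈ -211.38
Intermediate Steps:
a(g, r) = r*(6 + g) (a(g, r) = (6 + g)*r = r*(6 + g))
F = -9/8 (F = -1/8*9 = -9/8 ≈ -1.1250)
D(T) = 3 + T + T*(-1 + T) (D(T) = (T + 3) + T*(T - (6 - 5)) = (3 + T) + T*(T - 1*1) = (3 + T) + T*(T - 1) = (3 + T) + T*(-1 + T) = 3 + T + T*(-1 + T))
I(d, C) = -9/8 - d
D(-4)*I(10, -28) = (3 + (-4)**2)*(-9/8 - 1*10) = (3 + 16)*(-9/8 - 10) = 19*(-89/8) = -1691/8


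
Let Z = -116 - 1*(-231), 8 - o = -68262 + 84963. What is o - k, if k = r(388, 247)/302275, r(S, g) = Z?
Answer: -1009175338/60455 ≈ -16693.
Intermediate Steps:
o = -16693 (o = 8 - (-68262 + 84963) = 8 - 1*16701 = 8 - 16701 = -16693)
Z = 115 (Z = -116 + 231 = 115)
r(S, g) = 115
k = 23/60455 (k = 115/302275 = 115*(1/302275) = 23/60455 ≈ 0.00038045)
o - k = -16693 - 1*23/60455 = -16693 - 23/60455 = -1009175338/60455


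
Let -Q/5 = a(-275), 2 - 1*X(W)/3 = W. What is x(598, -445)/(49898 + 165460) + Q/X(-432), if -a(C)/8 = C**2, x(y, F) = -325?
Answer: 2784006525/1198274 ≈ 2323.3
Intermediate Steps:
X(W) = 6 - 3*W
a(C) = -8*C**2
Q = 3025000 (Q = -(-40)*(-275)**2 = -(-40)*75625 = -5*(-605000) = 3025000)
x(598, -445)/(49898 + 165460) + Q/X(-432) = -325/(49898 + 165460) + 3025000/(6 - 3*(-432)) = -325/215358 + 3025000/(6 + 1296) = -325*1/215358 + 3025000/1302 = -25/16566 + 3025000*(1/1302) = -25/16566 + 1512500/651 = 2784006525/1198274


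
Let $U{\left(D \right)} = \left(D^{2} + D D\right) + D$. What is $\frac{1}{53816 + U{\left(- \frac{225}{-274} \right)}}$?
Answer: $\frac{18769}{1010113229} \approx 1.8581 \cdot 10^{-5}$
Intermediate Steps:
$U{\left(D \right)} = D + 2 D^{2}$ ($U{\left(D \right)} = \left(D^{2} + D^{2}\right) + D = 2 D^{2} + D = D + 2 D^{2}$)
$\frac{1}{53816 + U{\left(- \frac{225}{-274} \right)}} = \frac{1}{53816 + - \frac{225}{-274} \left(1 + 2 \left(- \frac{225}{-274}\right)\right)} = \frac{1}{53816 + \left(-225\right) \left(- \frac{1}{274}\right) \left(1 + 2 \left(\left(-225\right) \left(- \frac{1}{274}\right)\right)\right)} = \frac{1}{53816 + \frac{225 \left(1 + 2 \cdot \frac{225}{274}\right)}{274}} = \frac{1}{53816 + \frac{225 \left(1 + \frac{225}{137}\right)}{274}} = \frac{1}{53816 + \frac{225}{274} \cdot \frac{362}{137}} = \frac{1}{53816 + \frac{40725}{18769}} = \frac{1}{\frac{1010113229}{18769}} = \frac{18769}{1010113229}$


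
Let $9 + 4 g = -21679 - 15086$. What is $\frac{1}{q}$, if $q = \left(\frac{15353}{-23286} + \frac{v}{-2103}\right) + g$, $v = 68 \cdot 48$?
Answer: $- \frac{8161743}{75053033081} \approx -0.00010875$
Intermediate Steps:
$g = - \frac{18387}{2}$ ($g = - \frac{9}{4} + \frac{-21679 - 15086}{4} = - \frac{9}{4} + \frac{1}{4} \left(-36765\right) = - \frac{9}{4} - \frac{36765}{4} = - \frac{18387}{2} \approx -9193.5$)
$v = 3264$
$q = - \frac{75053033081}{8161743}$ ($q = \left(\frac{15353}{-23286} + \frac{3264}{-2103}\right) - \frac{18387}{2} = \left(15353 \left(- \frac{1}{23286}\right) + 3264 \left(- \frac{1}{2103}\right)\right) - \frac{18387}{2} = \left(- \frac{15353}{23286} - \frac{1088}{701}\right) - \frac{18387}{2} = - \frac{36097621}{16323486} - \frac{18387}{2} = - \frac{75053033081}{8161743} \approx -9195.7$)
$\frac{1}{q} = \frac{1}{- \frac{75053033081}{8161743}} = - \frac{8161743}{75053033081}$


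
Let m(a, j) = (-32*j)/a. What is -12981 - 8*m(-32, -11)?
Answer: -12893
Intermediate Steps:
m(a, j) = -32*j/a
-12981 - 8*m(-32, -11) = -12981 - (-256)*(-11)/(-32) = -12981 - (-256)*(-11)*(-1)/32 = -12981 - 8*(-11) = -12981 + 88 = -12893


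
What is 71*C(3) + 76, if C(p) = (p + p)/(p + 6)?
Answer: 370/3 ≈ 123.33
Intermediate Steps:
C(p) = 2*p/(6 + p) (C(p) = (2*p)/(6 + p) = 2*p/(6 + p))
71*C(3) + 76 = 71*(2*3/(6 + 3)) + 76 = 71*(2*3/9) + 76 = 71*(2*3*(1/9)) + 76 = 71*(2/3) + 76 = 142/3 + 76 = 370/3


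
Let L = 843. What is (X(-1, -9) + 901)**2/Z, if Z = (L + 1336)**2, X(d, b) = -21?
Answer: 774400/4748041 ≈ 0.16310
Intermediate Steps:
Z = 4748041 (Z = (843 + 1336)**2 = 2179**2 = 4748041)
(X(-1, -9) + 901)**2/Z = (-21 + 901)**2/4748041 = 880**2*(1/4748041) = 774400*(1/4748041) = 774400/4748041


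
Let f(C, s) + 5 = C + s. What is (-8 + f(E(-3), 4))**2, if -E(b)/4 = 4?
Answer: 625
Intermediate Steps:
E(b) = -16 (E(b) = -4*4 = -16)
f(C, s) = -5 + C + s (f(C, s) = -5 + (C + s) = -5 + C + s)
(-8 + f(E(-3), 4))**2 = (-8 + (-5 - 16 + 4))**2 = (-8 - 17)**2 = (-25)**2 = 625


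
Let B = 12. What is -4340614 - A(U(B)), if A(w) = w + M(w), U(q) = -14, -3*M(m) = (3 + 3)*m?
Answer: -4340628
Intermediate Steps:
M(m) = -2*m (M(m) = -(3 + 3)*m/3 = -2*m)
A(w) = -w (A(w) = w - 2*w = -w)
-4340614 - A(U(B)) = -4340614 - (-1)*(-14) = -4340614 - 1*14 = -4340614 - 14 = -4340628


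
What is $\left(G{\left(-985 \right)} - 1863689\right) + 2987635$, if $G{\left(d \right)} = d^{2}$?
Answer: $2094171$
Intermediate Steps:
$\left(G{\left(-985 \right)} - 1863689\right) + 2987635 = \left(\left(-985\right)^{2} - 1863689\right) + 2987635 = \left(970225 - 1863689\right) + 2987635 = -893464 + 2987635 = 2094171$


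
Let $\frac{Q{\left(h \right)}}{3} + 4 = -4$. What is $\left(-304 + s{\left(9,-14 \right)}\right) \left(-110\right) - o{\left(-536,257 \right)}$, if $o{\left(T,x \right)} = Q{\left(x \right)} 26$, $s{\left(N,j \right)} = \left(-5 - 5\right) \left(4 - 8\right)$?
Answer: $29664$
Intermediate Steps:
$Q{\left(h \right)} = -24$ ($Q{\left(h \right)} = -12 + 3 \left(-4\right) = -12 - 12 = -24$)
$s{\left(N,j \right)} = 40$ ($s{\left(N,j \right)} = \left(-10\right) \left(-4\right) = 40$)
$o{\left(T,x \right)} = -624$ ($o{\left(T,x \right)} = \left(-24\right) 26 = -624$)
$\left(-304 + s{\left(9,-14 \right)}\right) \left(-110\right) - o{\left(-536,257 \right)} = \left(-304 + 40\right) \left(-110\right) - -624 = \left(-264\right) \left(-110\right) + 624 = 29040 + 624 = 29664$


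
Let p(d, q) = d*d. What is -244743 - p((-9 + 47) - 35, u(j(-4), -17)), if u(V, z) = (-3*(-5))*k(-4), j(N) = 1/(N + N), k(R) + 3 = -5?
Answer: -244752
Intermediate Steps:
k(R) = -8 (k(R) = -3 - 5 = -8)
j(N) = 1/(2*N)
u(V, z) = -120 (u(V, z) = -3*(-5)*(-8) = 15*(-8) = -120)
p(d, q) = d²
-244743 - p((-9 + 47) - 35, u(j(-4), -17)) = -244743 - ((-9 + 47) - 35)² = -244743 - (38 - 35)² = -244743 - 1*3² = -244743 - 1*9 = -244743 - 9 = -244752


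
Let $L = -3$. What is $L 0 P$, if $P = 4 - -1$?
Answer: $0$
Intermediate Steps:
$P = 5$ ($P = 4 + 1 = 5$)
$L 0 P = \left(-3\right) 0 \cdot 5 = 0 \cdot 5 = 0$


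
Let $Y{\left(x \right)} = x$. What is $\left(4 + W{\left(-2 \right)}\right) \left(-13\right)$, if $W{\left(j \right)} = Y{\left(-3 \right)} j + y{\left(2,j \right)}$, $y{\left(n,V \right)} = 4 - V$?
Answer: $-208$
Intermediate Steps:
$W{\left(j \right)} = 4 - 4 j$ ($W{\left(j \right)} = - 3 j - \left(-4 + j\right) = 4 - 4 j$)
$\left(4 + W{\left(-2 \right)}\right) \left(-13\right) = \left(4 + \left(4 - -8\right)\right) \left(-13\right) = \left(4 + \left(4 + 8\right)\right) \left(-13\right) = \left(4 + 12\right) \left(-13\right) = 16 \left(-13\right) = -208$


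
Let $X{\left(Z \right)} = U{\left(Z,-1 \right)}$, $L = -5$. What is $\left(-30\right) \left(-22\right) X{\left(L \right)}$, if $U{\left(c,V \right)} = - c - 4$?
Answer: $660$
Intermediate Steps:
$U{\left(c,V \right)} = -4 - c$
$X{\left(Z \right)} = -4 - Z$
$\left(-30\right) \left(-22\right) X{\left(L \right)} = \left(-30\right) \left(-22\right) \left(-4 - -5\right) = 660 \left(-4 + 5\right) = 660 \cdot 1 = 660$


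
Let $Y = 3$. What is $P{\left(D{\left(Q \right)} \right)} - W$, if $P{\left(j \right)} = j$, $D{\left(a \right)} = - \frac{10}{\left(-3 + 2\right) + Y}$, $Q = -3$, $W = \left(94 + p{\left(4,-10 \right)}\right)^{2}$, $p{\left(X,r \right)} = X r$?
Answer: $-2921$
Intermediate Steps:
$W = 2916$ ($W = \left(94 + 4 \left(-10\right)\right)^{2} = \left(94 - 40\right)^{2} = 54^{2} = 2916$)
$D{\left(a \right)} = -5$ ($D{\left(a \right)} = - \frac{10}{\left(-3 + 2\right) + 3} = - \frac{10}{-1 + 3} = - \frac{10}{2} = \left(-10\right) \frac{1}{2} = -5$)
$P{\left(D{\left(Q \right)} \right)} - W = -5 - 2916 = -2921$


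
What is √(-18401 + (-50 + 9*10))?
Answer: I*√18361 ≈ 135.5*I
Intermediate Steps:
√(-18401 + (-50 + 9*10)) = √(-18401 + (-50 + 90)) = √(-18401 + 40) = √(-18361) = I*√18361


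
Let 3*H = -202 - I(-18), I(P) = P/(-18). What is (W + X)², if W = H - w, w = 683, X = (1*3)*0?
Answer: 5071504/9 ≈ 5.6350e+5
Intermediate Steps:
X = 0 (X = 3*0 = 0)
I(P) = -P/18 (I(P) = P*(-1/18) = -P/18)
H = -203/3 (H = (-202 - (-1)*(-18)/18)/3 = (-202 - 1*1)/3 = (-202 - 1)/3 = (⅓)*(-203) = -203/3 ≈ -67.667)
W = -2252/3 (W = -203/3 - 1*683 = -203/3 - 683 = -2252/3 ≈ -750.67)
(W + X)² = (-2252/3 + 0)² = (-2252/3)² = 5071504/9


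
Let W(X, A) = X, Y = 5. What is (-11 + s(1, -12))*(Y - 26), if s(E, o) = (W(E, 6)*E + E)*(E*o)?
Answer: 735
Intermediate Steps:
s(E, o) = E*o*(E + E²) (s(E, o) = (E*E + E)*(E*o) = (E² + E)*(E*o) = (E + E²)*(E*o) = E*o*(E + E²))
(-11 + s(1, -12))*(Y - 26) = (-11 - 12*1²*(1 + 1))*(5 - 26) = (-11 - 12*1*2)*(-21) = (-11 - 24)*(-21) = -35*(-21) = 735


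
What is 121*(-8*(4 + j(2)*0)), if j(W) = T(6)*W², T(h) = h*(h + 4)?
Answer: -3872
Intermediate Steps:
T(h) = h*(4 + h)
j(W) = 60*W² (j(W) = (6*(4 + 6))*W² = (6*10)*W² = 60*W²)
121*(-8*(4 + j(2)*0)) = 121*(-8*(4 + (60*2²)*0)) = 121*(-8*(4 + (60*4)*0)) = 121*(-8*(4 + 240*0)) = 121*(-8*(4 + 0)) = 121*(-8*4) = 121*(-32) = -3872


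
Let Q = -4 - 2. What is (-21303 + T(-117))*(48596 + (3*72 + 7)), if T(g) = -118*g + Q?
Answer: -366288957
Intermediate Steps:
Q = -6
T(g) = -6 - 118*g (T(g) = -118*g - 6 = -6 - 118*g)
(-21303 + T(-117))*(48596 + (3*72 + 7)) = (-21303 + (-6 - 118*(-117)))*(48596 + (3*72 + 7)) = (-21303 + (-6 + 13806))*(48596 + (216 + 7)) = (-21303 + 13800)*(48596 + 223) = -7503*48819 = -366288957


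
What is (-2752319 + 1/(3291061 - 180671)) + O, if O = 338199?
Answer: -7508854706799/3110390 ≈ -2.4141e+6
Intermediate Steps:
(-2752319 + 1/(3291061 - 180671)) + O = (-2752319 + 1/(3291061 - 180671)) + 338199 = (-2752319 + 1/3110390) + 338199 = -8560785494409/3110390 + 338199 = -7508854706799/3110390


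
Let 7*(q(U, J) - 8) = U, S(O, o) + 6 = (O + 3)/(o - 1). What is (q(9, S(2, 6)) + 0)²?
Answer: 4225/49 ≈ 86.224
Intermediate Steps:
S(O, o) = -6 + (3 + O)/(-1 + o) (S(O, o) = -6 + (O + 3)/(o - 1) = -6 + (3 + O)/(-1 + o))
q(U, J) = 8 + U/7
(q(9, S(2, 6)) + 0)² = ((8 + (⅐)*9) + 0)² = ((8 + 9/7) + 0)² = (65/7 + 0)² = (65/7)² = 4225/49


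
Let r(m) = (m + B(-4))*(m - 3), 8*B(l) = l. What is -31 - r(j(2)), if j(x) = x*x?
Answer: -69/2 ≈ -34.500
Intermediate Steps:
B(l) = l/8
j(x) = x**2
r(m) = (-3 + m)*(-1/2 + m) (r(m) = (m + (1/8)*(-4))*(m - 3) = (m - 1/2)*(-3 + m) = (-1/2 + m)*(-3 + m) = (-3 + m)*(-1/2 + m))
-31 - r(j(2)) = -31 - (3/2 + (2**2)**2 - 7/2*2**2) = -31 - (3/2 + 4**2 - 7/2*4) = -31 - (3/2 + 16 - 14) = -31 - 1*7/2 = -31 - 7/2 = -69/2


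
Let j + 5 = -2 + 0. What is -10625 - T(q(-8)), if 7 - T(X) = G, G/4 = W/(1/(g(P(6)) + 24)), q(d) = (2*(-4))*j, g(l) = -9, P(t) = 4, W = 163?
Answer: -852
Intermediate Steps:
j = -7 (j = -5 + (-2 + 0) = -5 - 2 = -7)
q(d) = 56 (q(d) = (2*(-4))*(-7) = -8*(-7) = 56)
G = 9780 (G = 4*(163/(1/(-9 + 24))) = 4*(163/(1/15)) = 4*(163*15) = 4*2445 = 9780)
T(X) = -9773 (T(X) = 7 - 1*9780 = 7 - 9780 = -9773)
-10625 - T(q(-8)) = -10625 - 1*(-9773) = -10625 + 9773 = -852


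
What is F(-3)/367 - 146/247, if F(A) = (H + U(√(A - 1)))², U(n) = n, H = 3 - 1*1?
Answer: -146/247 + 8*I/367 ≈ -0.59109 + 0.021798*I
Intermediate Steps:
H = 2 (H = 3 - 1 = 2)
F(A) = (2 + √(-1 + A))² (F(A) = (2 + √(A - 1))² = (2 + √(-1 + A))²)
F(-3)/367 - 146/247 = (2 + √(-1 - 3))²/367 - 146/247 = (2 + √(-4))²*(1/367) - 146*1/247 = (2 + 2*I)²*(1/367) - 146/247 = (2 + 2*I)²/367 - 146/247 = -146/247 + (2 + 2*I)²/367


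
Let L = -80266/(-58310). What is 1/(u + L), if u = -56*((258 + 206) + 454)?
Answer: -29155/1498760107 ≈ -1.9453e-5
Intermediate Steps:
L = 40133/29155 (L = -80266*(-1/58310) = 40133/29155 ≈ 1.3765)
u = -51408 (u = -56*(464 + 454) = -56*918 = -51408)
1/(u + L) = 1/(-51408 + 40133/29155) = 1/(-1498760107/29155) = -29155/1498760107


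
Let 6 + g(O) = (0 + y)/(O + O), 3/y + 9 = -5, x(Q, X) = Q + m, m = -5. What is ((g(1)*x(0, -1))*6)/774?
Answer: 285/1204 ≈ 0.23671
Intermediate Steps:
x(Q, X) = -5 + Q (x(Q, X) = Q - 5 = -5 + Q)
y = -3/14 (y = 3/(-9 - 5) = 3/(-14) = 3*(-1/14) = -3/14 ≈ -0.21429)
g(O) = -6 - 3/(28*O) (g(O) = -6 + (0 - 3/14)/(O + O) = -6 - 3*1/(2*O)/14 = -6 - 3/(28*O))
((g(1)*x(0, -1))*6)/774 = (((-6 - 3/28/1)*(-5 + 0))*6)/774 = (((-6 - 3/28*1)*(-5))*6)*(1/774) = (((-6 - 3/28)*(-5))*6)*(1/774) = (-171/28*(-5)*6)*(1/774) = ((855/28)*6)*(1/774) = (2565/14)*(1/774) = 285/1204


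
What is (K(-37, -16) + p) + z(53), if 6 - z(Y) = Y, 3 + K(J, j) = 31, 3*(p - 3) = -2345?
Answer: -2393/3 ≈ -797.67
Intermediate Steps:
p = -2336/3 (p = 3 + (⅓)*(-2345) = 3 - 2345/3 = -2336/3 ≈ -778.67)
K(J, j) = 28 (K(J, j) = -3 + 31 = 28)
z(Y) = 6 - Y
(K(-37, -16) + p) + z(53) = (28 - 2336/3) + (6 - 1*53) = -2252/3 + (6 - 53) = -2252/3 - 47 = -2393/3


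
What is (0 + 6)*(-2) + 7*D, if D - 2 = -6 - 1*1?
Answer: -47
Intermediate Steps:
D = -5 (D = 2 + (-6 - 1*1) = 2 + (-6 - 1) = 2 - 7 = -5)
(0 + 6)*(-2) + 7*D = (0 + 6)*(-2) + 7*(-5) = 6*(-2) - 35 = -12 - 35 = -47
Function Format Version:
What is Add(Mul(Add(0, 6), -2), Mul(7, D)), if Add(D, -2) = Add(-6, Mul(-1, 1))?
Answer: -47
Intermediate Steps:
D = -5 (D = Add(2, Add(-6, Mul(-1, 1))) = Add(2, Add(-6, -1)) = Add(2, -7) = -5)
Add(Mul(Add(0, 6), -2), Mul(7, D)) = Add(Mul(Add(0, 6), -2), Mul(7, -5)) = Add(Mul(6, -2), -35) = Add(-12, -35) = -47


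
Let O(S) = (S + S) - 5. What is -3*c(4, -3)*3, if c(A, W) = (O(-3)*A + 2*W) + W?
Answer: 477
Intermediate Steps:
O(S) = -5 + 2*S (O(S) = 2*S - 5 = -5 + 2*S)
c(A, W) = -11*A + 3*W (c(A, W) = ((-5 + 2*(-3))*A + 2*W) + W = ((-5 - 6)*A + 2*W) + W = (-11*A + 2*W) + W = -11*A + 3*W)
-3*c(4, -3)*3 = -3*(-11*4 + 3*(-3))*3 = -3*(-44 - 9)*3 = -3*(-53)*3 = 159*3 = 477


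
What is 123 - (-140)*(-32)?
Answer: -4357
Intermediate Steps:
123 - (-140)*(-32) = 123 - 140*32 = 123 - 4480 = -4357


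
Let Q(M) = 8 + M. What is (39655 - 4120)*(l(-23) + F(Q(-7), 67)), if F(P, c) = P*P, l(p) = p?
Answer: -781770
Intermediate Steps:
F(P, c) = P²
(39655 - 4120)*(l(-23) + F(Q(-7), 67)) = (39655 - 4120)*(-23 + (8 - 7)²) = 35535*(-23 + 1²) = 35535*(-23 + 1) = 35535*(-22) = -781770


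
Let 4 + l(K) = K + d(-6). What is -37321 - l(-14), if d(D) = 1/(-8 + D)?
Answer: -522241/14 ≈ -37303.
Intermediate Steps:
l(K) = -57/14 + K (l(K) = -4 + (K + 1/(-8 - 6)) = -4 + (K + 1/(-14)) = -4 + (K - 1/14) = -4 + (-1/14 + K) = -57/14 + K)
-37321 - l(-14) = -37321 - (-57/14 - 14) = -37321 - 1*(-253/14) = -37321 + 253/14 = -522241/14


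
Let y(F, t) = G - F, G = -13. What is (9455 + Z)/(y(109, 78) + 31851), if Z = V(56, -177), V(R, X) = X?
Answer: 9278/31729 ≈ 0.29241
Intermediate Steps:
Z = -177
y(F, t) = -13 - F
(9455 + Z)/(y(109, 78) + 31851) = (9455 - 177)/((-13 - 1*109) + 31851) = 9278/((-13 - 109) + 31851) = 9278/(-122 + 31851) = 9278/31729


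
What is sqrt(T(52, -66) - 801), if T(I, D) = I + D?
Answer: I*sqrt(815) ≈ 28.548*I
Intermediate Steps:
T(I, D) = D + I
sqrt(T(52, -66) - 801) = sqrt((-66 + 52) - 801) = sqrt(-14 - 801) = sqrt(-815) = I*sqrt(815)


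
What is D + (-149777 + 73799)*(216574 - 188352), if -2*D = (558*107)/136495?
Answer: -292679556108273/136495 ≈ -2.1443e+9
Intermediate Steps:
D = -29853/136495 (D = -558*107/(2*136495) = -29853/136495 ≈ -0.21871)
D + (-149777 + 73799)*(216574 - 188352) = -29853/136495 + (-149777 + 73799)*(216574 - 188352) = -29853/136495 - 75978*28222 = -29853/136495 - 2144251116 = -292679556108273/136495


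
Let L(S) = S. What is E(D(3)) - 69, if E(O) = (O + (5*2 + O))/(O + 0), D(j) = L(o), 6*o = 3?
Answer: -47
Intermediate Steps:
o = ½ (o = (⅙)*3 = ½ ≈ 0.50000)
D(j) = ½
E(O) = (10 + 2*O)/O (E(O) = (O + (10 + O))/O = (10 + 2*O)/O)
E(D(3)) - 69 = (2 + 10/(½)) - 69 = (2 + 10*2) - 69 = (2 + 20) - 69 = 22 - 69 = -47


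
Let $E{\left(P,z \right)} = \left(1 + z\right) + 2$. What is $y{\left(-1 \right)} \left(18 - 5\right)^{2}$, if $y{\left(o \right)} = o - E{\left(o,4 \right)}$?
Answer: $-1352$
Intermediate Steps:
$E{\left(P,z \right)} = 3 + z$
$y{\left(o \right)} = -7 + o$ ($y{\left(o \right)} = o - \left(3 + 4\right) = o - 7 = -7 + o$)
$y{\left(-1 \right)} \left(18 - 5\right)^{2} = \left(-7 - 1\right) \left(18 - 5\right)^{2} = - 8 \cdot 13^{2} = \left(-8\right) 169 = -1352$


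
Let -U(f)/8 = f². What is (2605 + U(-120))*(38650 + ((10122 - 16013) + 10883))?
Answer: -4913870990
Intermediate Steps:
U(f) = -8*f²
(2605 + U(-120))*(38650 + ((10122 - 16013) + 10883)) = (2605 - 8*(-120)²)*(38650 + ((10122 - 16013) + 10883)) = (2605 - 8*14400)*(38650 + (-5891 + 10883)) = (2605 - 115200)*(38650 + 4992) = -112595*43642 = -4913870990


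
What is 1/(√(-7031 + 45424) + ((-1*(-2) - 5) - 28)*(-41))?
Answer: 1271/1577048 - √38393/1577048 ≈ 0.00068169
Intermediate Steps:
1/(√(-7031 + 45424) + ((-1*(-2) - 5) - 28)*(-41)) = 1/(√38393 + ((2 - 5) - 28)*(-41)) = 1/(√38393 + (-3 - 28)*(-41)) = 1/(√38393 - 31*(-41)) = 1/(√38393 + 1271) = 1/(1271 + √38393)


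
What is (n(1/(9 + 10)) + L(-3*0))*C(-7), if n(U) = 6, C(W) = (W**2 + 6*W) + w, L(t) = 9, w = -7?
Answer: 0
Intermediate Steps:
C(W) = -7 + W**2 + 6*W (C(W) = (W**2 + 6*W) - 7 = -7 + W**2 + 6*W)
(n(1/(9 + 10)) + L(-3*0))*C(-7) = (6 + 9)*(-7 + (-7)**2 + 6*(-7)) = 15*(-7 + 49 - 42) = 15*0 = 0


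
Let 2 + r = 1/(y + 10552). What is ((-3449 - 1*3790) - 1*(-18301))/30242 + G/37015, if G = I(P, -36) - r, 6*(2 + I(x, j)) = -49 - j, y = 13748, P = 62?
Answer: 4974142013729/13600802704500 ≈ 0.36572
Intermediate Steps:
I(x, j) = -61/6 - j/6 (I(x, j) = -2 + (-49 - j)/6 = -2 + (-49/6 - j/6) = -61/6 - j/6)
r = -48599/24300 (r = -2 + 1/(13748 + 10552) = -2 + 1/24300 = -48599/24300 ≈ -2.0000)
G = -52651/24300 (G = (-61/6 - ⅙*(-36)) - 1*(-48599/24300) = (-61/6 + 6) + 48599/24300 = -25/6 + 48599/24300 = -52651/24300 ≈ -2.1667)
((-3449 - 1*3790) - 1*(-18301))/30242 + G/37015 = ((-3449 - 1*3790) - 1*(-18301))/30242 - 52651/24300/37015 = ((-3449 - 3790) + 18301)*(1/30242) - 52651/24300*1/37015 = (-7239 + 18301)*(1/30242) - 52651/899464500 = 11062*(1/30242) - 52651/899464500 = 5531/15121 - 52651/899464500 = 4974142013729/13600802704500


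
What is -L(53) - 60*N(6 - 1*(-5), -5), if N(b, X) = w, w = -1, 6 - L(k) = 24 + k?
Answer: 131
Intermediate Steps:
L(k) = -18 - k (L(k) = 6 - (24 + k) = 6 + (-24 - k) = -18 - k)
N(b, X) = -1
-L(53) - 60*N(6 - 1*(-5), -5) = -(-18 - 1*53) - 60*(-1) = -(-18 - 53) - 1*(-60) = -1*(-71) + 60 = 71 + 60 = 131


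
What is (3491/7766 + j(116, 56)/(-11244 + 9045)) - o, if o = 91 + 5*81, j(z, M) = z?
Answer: -8463631411/17077434 ≈ -495.60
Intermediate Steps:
o = 496 (o = 91 + 405 = 496)
(3491/7766 + j(116, 56)/(-11244 + 9045)) - o = (3491/7766 + 116/(-11244 + 9045)) - 1*496 = (3491*(1/7766) + 116/(-2199)) - 496 = (3491/7766 + 116*(-1/2199)) - 496 = (3491/7766 - 116/2199) - 496 = 6775853/17077434 - 496 = -8463631411/17077434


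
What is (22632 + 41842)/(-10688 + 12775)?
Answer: 64474/2087 ≈ 30.893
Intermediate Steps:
(22632 + 41842)/(-10688 + 12775) = 64474/2087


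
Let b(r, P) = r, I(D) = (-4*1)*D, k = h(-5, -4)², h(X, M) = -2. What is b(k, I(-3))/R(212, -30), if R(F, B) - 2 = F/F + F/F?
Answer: 1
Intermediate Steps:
R(F, B) = 4 (R(F, B) = 2 + (F/F + F/F) = 2 + (1 + 1) = 2 + 2 = 4)
k = 4 (k = (-2)² = 4)
I(D) = -4*D
b(k, I(-3))/R(212, -30) = 4/4 = 4*(¼) = 1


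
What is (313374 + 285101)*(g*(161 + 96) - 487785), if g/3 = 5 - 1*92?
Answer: -332071035450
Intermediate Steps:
g = -261 (g = 3*(5 - 1*92) = 3*(5 - 92) = 3*(-87) = -261)
(313374 + 285101)*(g*(161 + 96) - 487785) = (313374 + 285101)*(-261*(161 + 96) - 487785) = 598475*(-261*257 - 487785) = 598475*(-67077 - 487785) = 598475*(-554862) = -332071035450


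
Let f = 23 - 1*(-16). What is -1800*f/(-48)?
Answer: 2925/2 ≈ 1462.5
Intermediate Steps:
f = 39 (f = 23 + 16 = 39)
-1800*f/(-48) = -70200/(-48) = -70200*(-1)/48 = -1800*(-13/16) = 2925/2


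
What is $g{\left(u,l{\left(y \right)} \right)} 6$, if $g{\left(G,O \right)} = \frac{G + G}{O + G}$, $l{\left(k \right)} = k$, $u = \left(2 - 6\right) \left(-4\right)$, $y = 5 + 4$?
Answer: $\frac{192}{25} \approx 7.68$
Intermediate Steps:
$y = 9$
$u = 16$ ($u = \left(-4\right) \left(-4\right) = 16$)
$g{\left(G,O \right)} = \frac{2 G}{G + O}$
$g{\left(u,l{\left(y \right)} \right)} 6 = 2 \cdot 16 \frac{1}{16 + 9} \cdot 6 = 2 \cdot 16 \cdot \frac{1}{25} \cdot 6 = \frac{32}{25} \cdot 6 = \frac{192}{25}$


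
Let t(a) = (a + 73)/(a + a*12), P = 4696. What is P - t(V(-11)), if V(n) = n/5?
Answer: 671882/143 ≈ 4698.5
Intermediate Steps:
V(n) = n/5 (V(n) = n*(⅕) = n/5)
t(a) = (73 + a)/(13*a) (t(a) = (73 + a)/(a + 12*a) = (73 + a)/((13*a)) = (73 + a)*(1/(13*a)) = (73 + a)/(13*a))
P - t(V(-11)) = 4696 - (73 + (⅕)*(-11))/(13*((⅕)*(-11))) = 4696 - (73 - 11/5)/(13*(-11/5)) = 4696 - (-5)*354/(13*11*5) = 4696 - 1*(-354/143) = 4696 + 354/143 = 671882/143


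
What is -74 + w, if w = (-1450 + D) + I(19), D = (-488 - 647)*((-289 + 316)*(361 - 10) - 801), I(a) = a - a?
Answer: -9848784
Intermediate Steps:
I(a) = 0
D = -9847260 (D = -1135*(27*351 - 801) = -1135*(9477 - 801) = -1135*8676 = -9847260)
w = -9848710 (w = (-1450 - 9847260) + 0 = -9848710 + 0 = -9848710)
-74 + w = -74 - 9848710 = -9848784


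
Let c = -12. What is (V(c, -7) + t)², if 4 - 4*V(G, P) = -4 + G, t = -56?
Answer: 2601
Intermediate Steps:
V(G, P) = 2 - G/4 (V(G, P) = 1 - (-4 + G)/4 = 1 + (1 - G/4) = 2 - G/4)
(V(c, -7) + t)² = ((2 - ¼*(-12)) - 56)² = ((2 + 3) - 56)² = (5 - 56)² = (-51)² = 2601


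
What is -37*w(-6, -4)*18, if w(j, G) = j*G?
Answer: -15984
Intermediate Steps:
w(j, G) = G*j
-37*w(-6, -4)*18 = -(-148)*(-6)*18 = -37*24*18 = -888*18 = -15984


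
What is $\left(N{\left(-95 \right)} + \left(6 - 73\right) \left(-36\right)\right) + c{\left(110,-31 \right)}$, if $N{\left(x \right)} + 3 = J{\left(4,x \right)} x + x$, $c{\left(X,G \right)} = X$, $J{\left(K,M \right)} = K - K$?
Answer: $2424$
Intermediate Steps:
$J{\left(K,M \right)} = 0$
$N{\left(x \right)} = -3 + x$ ($N{\left(x \right)} = -3 + \left(0 x + x\right) = -3 + \left(0 + x\right) = -3 + x$)
$\left(N{\left(-95 \right)} + \left(6 - 73\right) \left(-36\right)\right) + c{\left(110,-31 \right)} = \left(\left(-3 - 95\right) + \left(6 - 73\right) \left(-36\right)\right) + 110 = \left(-98 - -2412\right) + 110 = \left(-98 + 2412\right) + 110 = 2314 + 110 = 2424$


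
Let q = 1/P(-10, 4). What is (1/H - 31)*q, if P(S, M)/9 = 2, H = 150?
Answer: -4649/2700 ≈ -1.7219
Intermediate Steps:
P(S, M) = 18 (P(S, M) = 9*2 = 18)
q = 1/18 ≈ 0.055556
(1/H - 31)*q = (1/150 - 31)*(1/18) = -4649/150*1/18 = -4649/2700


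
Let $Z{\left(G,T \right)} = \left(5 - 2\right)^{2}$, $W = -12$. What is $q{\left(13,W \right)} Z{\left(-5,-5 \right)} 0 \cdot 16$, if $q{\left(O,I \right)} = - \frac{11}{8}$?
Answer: $0$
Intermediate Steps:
$q{\left(O,I \right)} = - \frac{11}{8}$ ($q{\left(O,I \right)} = \left(-11\right) \frac{1}{8} = - \frac{11}{8}$)
$Z{\left(G,T \right)} = 9$ ($Z{\left(G,T \right)} = 3^{2} = 9$)
$q{\left(13,W \right)} Z{\left(-5,-5 \right)} 0 \cdot 16 = \left(- \frac{11}{8}\right) 9 \cdot 0 \cdot 16 = \left(- \frac{99}{8}\right) 0 = 0$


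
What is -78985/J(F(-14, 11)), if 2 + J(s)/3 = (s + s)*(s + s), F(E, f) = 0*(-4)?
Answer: 78985/6 ≈ 13164.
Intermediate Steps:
F(E, f) = 0
J(s) = -6 + 12*s² (J(s) = -6 + 3*((s + s)*(s + s)) = -6 + 3*((2*s)*(2*s)) = -6 + 3*(4*s²) = -6 + 12*s²)
-78985/J(F(-14, 11)) = -78985/(-6 + 12*0²) = -78985/(-6 + 12*0) = -78985/(-6 + 0) = -78985/(-6) = -78985*(-⅙) = 78985/6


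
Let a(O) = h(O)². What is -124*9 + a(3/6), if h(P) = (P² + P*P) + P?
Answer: -1115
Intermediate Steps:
h(P) = P + 2*P² (h(P) = (P² + P²) + P = 2*P² + P = P + 2*P²)
a(O) = O²*(1 + 2*O)² (a(O) = (O*(1 + 2*O))² = O²*(1 + 2*O)²)
-124*9 + a(3/6) = -124*9 + (3/6)²*(1 + 2*(3/6))² = -1116 + (3*(⅙))²*(1 + 2*(3*(⅙)))² = -1116 + (½)²*(1 + 2*(½))² = -1116 + (1 + 1)²/4 = -1116 + (¼)*2² = -1116 + (¼)*4 = -1116 + 1 = -1115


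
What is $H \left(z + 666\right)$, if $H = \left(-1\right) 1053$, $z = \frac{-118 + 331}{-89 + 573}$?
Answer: $- \frac{339652521}{484} \approx -7.0176 \cdot 10^{5}$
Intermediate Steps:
$z = \frac{213}{484} \approx 0.44008$
$H = -1053$
$H \left(z + 666\right) = - 1053 \left(\frac{213}{484} + 666\right) = \left(-1053\right) \frac{322557}{484} = - \frac{339652521}{484}$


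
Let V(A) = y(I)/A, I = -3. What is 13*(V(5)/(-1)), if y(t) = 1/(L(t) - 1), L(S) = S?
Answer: 13/20 ≈ 0.65000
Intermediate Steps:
y(t) = 1/(-1 + t) (y(t) = 1/(t - 1) = 1/(-1 + t))
V(A) = -1/(4*A) (V(A) = 1/((-1 - 3)*A) = 1/((-4)*A) = -1/(4*A))
13*(V(5)/(-1)) = 13*(-¼/5/(-1)) = 13*(-¼*⅕*(-1)) = 13*(-1/20*(-1)) = 13*(1/20) = 13/20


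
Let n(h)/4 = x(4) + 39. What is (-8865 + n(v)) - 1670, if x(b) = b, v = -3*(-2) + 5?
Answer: -10363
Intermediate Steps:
v = 11 (v = 6 + 5 = 11)
n(h) = 172 (n(h) = 4*(4 + 39) = 4*43 = 172)
(-8865 + n(v)) - 1670 = (-8865 + 172) - 1670 = -8693 - 1670 = -10363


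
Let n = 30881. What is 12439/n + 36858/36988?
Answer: 799152815/571113214 ≈ 1.3993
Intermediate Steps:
12439/n + 36858/36988 = 12439/30881 + 36858/36988 = 12439*(1/30881) + 36858*(1/36988) = 12439/30881 + 18429/18494 = 799152815/571113214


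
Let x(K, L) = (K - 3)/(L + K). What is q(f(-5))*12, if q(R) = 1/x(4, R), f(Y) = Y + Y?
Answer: -72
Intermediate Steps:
f(Y) = 2*Y
x(K, L) = (-3 + K)/(K + L)
q(R) = 4 + R (q(R) = 1/((-3 + 4)/(4 + R)) = 1/(1/(4 + R)) = 4 + R)
q(f(-5))*12 = (4 + 2*(-5))*12 = (4 - 10)*12 = -6*12 = -72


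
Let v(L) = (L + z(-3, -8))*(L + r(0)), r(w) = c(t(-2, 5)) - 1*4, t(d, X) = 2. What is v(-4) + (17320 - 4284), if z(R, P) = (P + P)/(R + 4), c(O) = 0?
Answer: 13196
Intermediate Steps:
z(R, P) = 2*P/(4 + R) (z(R, P) = (2*P)/(4 + R) = 2*P/(4 + R))
r(w) = -4 (r(w) = 0 - 1*4 = 0 - 4 = -4)
v(L) = (-16 + L)*(-4 + L) (v(L) = (L + 2*(-8)/(4 - 3))*(L - 4) = (L + 2*(-8)/1)*(-4 + L) = (L + 2*(-8)*1)*(-4 + L) = (L - 16)*(-4 + L) = (-16 + L)*(-4 + L))
v(-4) + (17320 - 4284) = (64 + (-4)**2 - 20*(-4)) + (17320 - 4284) = (64 + 16 + 80) + 13036 = 160 + 13036 = 13196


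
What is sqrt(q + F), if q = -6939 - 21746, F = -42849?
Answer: I*sqrt(71534) ≈ 267.46*I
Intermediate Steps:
q = -28685
sqrt(q + F) = sqrt(-28685 - 42849) = sqrt(-71534) = I*sqrt(71534)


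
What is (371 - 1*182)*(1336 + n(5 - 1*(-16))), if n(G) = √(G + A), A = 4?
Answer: 253449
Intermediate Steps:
n(G) = √(4 + G) (n(G) = √(G + 4) = √(4 + G))
(371 - 1*182)*(1336 + n(5 - 1*(-16))) = (371 - 1*182)*(1336 + √(4 + (5 - 1*(-16)))) = (371 - 182)*(1336 + √(4 + (5 + 16))) = 189*(1336 + √(4 + 21)) = 189*(1336 + √25) = 189*(1336 + 5) = 189*1341 = 253449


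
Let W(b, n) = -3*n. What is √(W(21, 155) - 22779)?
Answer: 2*I*√5811 ≈ 152.46*I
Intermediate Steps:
√(W(21, 155) - 22779) = √(-3*155 - 22779) = √(-465 - 22779) = √(-23244) = 2*I*√5811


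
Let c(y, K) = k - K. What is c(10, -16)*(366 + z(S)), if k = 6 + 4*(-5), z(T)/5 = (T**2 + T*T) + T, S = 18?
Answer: 7392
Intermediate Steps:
z(T) = 5*T + 10*T**2 (z(T) = 5*((T**2 + T*T) + T) = 5*((T**2 + T**2) + T) = 5*(2*T**2 + T) = 5*(T + 2*T**2) = 5*T + 10*T**2)
k = -14 (k = 6 - 20 = -14)
c(y, K) = -14 - K
c(10, -16)*(366 + z(S)) = (-14 - 1*(-16))*(366 + 5*18*(1 + 2*18)) = (-14 + 16)*(366 + 5*18*(1 + 36)) = 2*(366 + 5*18*37) = 2*(366 + 3330) = 2*3696 = 7392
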